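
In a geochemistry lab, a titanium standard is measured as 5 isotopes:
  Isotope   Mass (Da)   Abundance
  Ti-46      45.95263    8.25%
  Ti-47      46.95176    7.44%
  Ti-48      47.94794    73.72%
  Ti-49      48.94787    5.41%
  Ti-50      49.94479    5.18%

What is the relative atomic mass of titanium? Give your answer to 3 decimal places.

47.867 Da

Average mass = Σ (abundance × isotope mass) = 0.0825 × 45.95263 + 0.0744 × 46.95176 + 0.7372 × 47.94794 + 0.0541 × 48.94787 + 0.0518 × 49.94479
= 3.791092 + 3.493211 + 35.347221 + 2.648080 + 2.587140 = 47.866744 Da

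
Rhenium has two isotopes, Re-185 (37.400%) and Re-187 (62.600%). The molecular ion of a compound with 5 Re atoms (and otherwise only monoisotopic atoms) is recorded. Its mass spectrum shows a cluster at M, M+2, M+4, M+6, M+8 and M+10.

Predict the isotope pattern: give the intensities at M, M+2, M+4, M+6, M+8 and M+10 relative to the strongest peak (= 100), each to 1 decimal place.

2.1 : 17.8 : 59.7 : 100.0 : 83.7 : 28.0

Each Re atom is independently Re-185 (p = 0.37400) or Re-187 (q = 0.62600); the cluster is the binomial expansion (p + q)^5.
P(M) = 0.37400^5 = 0.007317
P(M+2) = 5 × 0.37400^4 × 0.62600^1 = 0.061239
P(M+4) = 10 × 0.37400^3 × 0.62600^2 = 0.205005
P(M+6) = 10 × 0.37400^2 × 0.62600^3 = 0.343136
P(M+8) = 5 × 0.37400^1 × 0.62600^4 = 0.287170
P(M+10) = 0.62600^5 = 0.096133
The M+6 peak is largest (0.343136); scaling to 100 gives 2.1 : 17.8 : 59.7 : 100.0 : 83.7 : 28.0.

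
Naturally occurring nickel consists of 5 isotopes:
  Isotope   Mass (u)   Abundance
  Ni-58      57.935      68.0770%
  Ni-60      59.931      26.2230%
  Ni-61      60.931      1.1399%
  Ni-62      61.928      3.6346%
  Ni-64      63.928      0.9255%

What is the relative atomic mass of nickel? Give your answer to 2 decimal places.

Weight each isotope mass by its fractional abundance: 0.680770 × 57.935 + 0.262230 × 59.931 + 0.011399 × 60.931 + 0.036346 × 61.928 + 0.009255 × 63.928
= 39.4404 + 15.7157 + 0.6946 + 2.2508 + 0.5917 = 58.6932 u

58.69 u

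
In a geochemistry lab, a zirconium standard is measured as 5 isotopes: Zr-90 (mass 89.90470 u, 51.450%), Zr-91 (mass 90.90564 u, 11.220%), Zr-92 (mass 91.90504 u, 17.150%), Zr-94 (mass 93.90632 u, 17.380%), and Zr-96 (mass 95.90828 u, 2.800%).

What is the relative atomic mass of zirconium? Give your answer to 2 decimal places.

The abundance-weighted mean is 0.51450 × 89.90470 + 0.11220 × 90.90564 + 0.17150 × 91.90504 + 0.17380 × 93.90632 + 0.02800 × 95.90828
= 46.255968 + 10.199613 + 15.761714 + 16.320918 + 2.685432 = 91.223645 u

91.22 u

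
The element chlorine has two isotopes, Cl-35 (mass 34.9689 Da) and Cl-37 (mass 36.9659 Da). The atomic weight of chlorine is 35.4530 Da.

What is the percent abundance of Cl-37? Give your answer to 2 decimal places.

24.24%

With x = fraction of Cl-35 (so Cl-37 is 1 − x):
34.9689·x + 36.9659·(1 − x) = 35.4530
(34.9689 − 36.9659)·x = 35.4530 − 36.9659
x = -1.5129 / -1.9970 = 0.75759 → 75.76% Cl-35, 24.24% Cl-37.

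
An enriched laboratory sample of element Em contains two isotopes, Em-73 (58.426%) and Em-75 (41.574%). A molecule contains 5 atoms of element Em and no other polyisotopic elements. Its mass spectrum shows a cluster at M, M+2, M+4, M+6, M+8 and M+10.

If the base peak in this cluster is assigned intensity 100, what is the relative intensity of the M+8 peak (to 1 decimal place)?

25.3

Term probabilities: M 0.0681, M+2 0.2422, M+4 0.3447, M+6 0.2453, M+8 0.0873, M+10 0.0124. Base peak = M+4.
P(M+4) = C(5,2) × 0.58426^3 × 0.41574^2 = 10 × 0.19944285 × 0.17283975 = 0.344717 (base)
P(M+8) = C(5,4) × 0.58426^1 × 0.41574^4 = 5 × 0.58426 × 0.02987358 = 0.087270
Relative intensity = 0.087270 / 0.344717 × 100 = 25.3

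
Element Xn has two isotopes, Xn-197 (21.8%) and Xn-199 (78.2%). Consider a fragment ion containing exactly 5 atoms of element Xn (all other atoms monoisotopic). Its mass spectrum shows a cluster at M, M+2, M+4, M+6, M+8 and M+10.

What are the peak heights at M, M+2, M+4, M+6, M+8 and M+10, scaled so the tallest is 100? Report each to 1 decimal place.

0.1 : 2.2 : 15.5 : 55.8 : 100.0 : 71.7

Each Xn atom is independently Xn-197 (p = 0.218) or Xn-199 (q = 0.782); the cluster is the binomial expansion (p + q)^5.
P(M) = 0.218^5 = 0.000492
P(M+2) = 5 × 0.218^4 × 0.782^1 = 0.008831
P(M+4) = 10 × 0.218^3 × 0.782^2 = 0.063355
P(M+6) = 10 × 0.218^2 × 0.782^3 = 0.227265
P(M+8) = 5 × 0.218^1 × 0.782^4 = 0.407618
P(M+10) = 0.782^5 = 0.292438
The M+8 peak is largest (0.407618); scaling to 100 gives 0.1 : 2.2 : 15.5 : 55.8 : 100.0 : 71.7.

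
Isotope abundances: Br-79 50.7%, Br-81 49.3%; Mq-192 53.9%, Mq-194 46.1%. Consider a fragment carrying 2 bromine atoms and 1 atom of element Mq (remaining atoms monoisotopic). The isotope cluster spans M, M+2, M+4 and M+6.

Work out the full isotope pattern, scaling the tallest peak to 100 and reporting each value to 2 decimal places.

35.71 : 100.00 : 93.17 : 28.88

Bromine pattern (n=2): 0.257049 : 0.499902 : 0.243049
Element Mq pattern (n=1): 0.5390 : 0.4610
Convolve the two distributions (both contribute in 2-u steps):
  M: 0.257049×0.5390 = 0.138549
  M+2: 0.257049×0.4610 + 0.499902×0.5390 = 0.387947
  M+4: 0.499902×0.4610 + 0.243049×0.5390 = 0.361458
  M+6: 0.243049×0.4610 = 0.112046
Scale to base peak (0.387947) = 100: 35.71 : 100.00 : 93.17 : 28.88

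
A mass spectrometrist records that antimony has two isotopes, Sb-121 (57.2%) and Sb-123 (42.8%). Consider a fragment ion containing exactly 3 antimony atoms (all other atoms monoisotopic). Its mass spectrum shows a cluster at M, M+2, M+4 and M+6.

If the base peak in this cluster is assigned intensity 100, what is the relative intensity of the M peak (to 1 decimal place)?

(0.572 + 0.428)^3 gives M 0.1871, M+2 0.4201, M+4 0.3143, M+6 0.0784; the largest is M+2.
P(M+2) = C(3,1) × 0.572^2 × 0.428^1 = 3 × 0.327184 × 0.4280 = 0.420104 (base)
P(M) = C(3,0) × 0.572^3 × 0.428^0 = 1 × 0.18714925 × 1.0000 = 0.187149
Relative intensity = 0.187149 / 0.420104 × 100 = 44.5

44.5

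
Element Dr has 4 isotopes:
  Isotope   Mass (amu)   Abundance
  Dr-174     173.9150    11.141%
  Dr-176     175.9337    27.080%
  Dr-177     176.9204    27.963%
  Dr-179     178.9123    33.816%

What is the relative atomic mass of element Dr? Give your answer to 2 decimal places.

The abundance-weighted mean is 0.11141 × 173.9150 + 0.27080 × 175.9337 + 0.27963 × 176.9204 + 0.33816 × 178.9123
= 19.37587 + 47.64285 + 49.47225 + 60.50098 = 176.99195 amu

176.99 amu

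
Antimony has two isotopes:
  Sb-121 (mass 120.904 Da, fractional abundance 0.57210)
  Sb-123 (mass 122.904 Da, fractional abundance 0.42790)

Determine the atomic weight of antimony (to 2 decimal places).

121.76 Da

Weight each isotope mass by its fractional abundance: 0.57210 × 120.904 + 0.42790 × 122.904
= 69.1692 + 52.5906 = 121.7598 Da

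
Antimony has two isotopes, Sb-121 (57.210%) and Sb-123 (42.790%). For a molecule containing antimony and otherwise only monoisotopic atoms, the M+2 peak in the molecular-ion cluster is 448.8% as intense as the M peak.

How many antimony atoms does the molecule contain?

6

The M+2/M ratio from n Sb atoms is n · q/p = n · 0.42790/0.57210.
n = 4.488 × 0.57210/0.42790 = 6.00 ≈ 6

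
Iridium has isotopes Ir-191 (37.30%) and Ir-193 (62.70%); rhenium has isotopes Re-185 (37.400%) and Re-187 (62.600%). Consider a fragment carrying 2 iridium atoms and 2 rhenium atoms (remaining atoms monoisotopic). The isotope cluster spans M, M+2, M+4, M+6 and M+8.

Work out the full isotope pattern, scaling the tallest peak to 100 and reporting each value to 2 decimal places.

5.30 : 35.54 : 89.43 : 100.00 : 41.93

Iridium pattern (n=2): 0.139129 : 0.467742 : 0.393129
Rhenium pattern (n=2): 0.139876 : 0.468248 : 0.391876
Convolve the two distributions (both contribute in 2-u steps):
  M: 0.139129×0.139876 = 0.019461
  M+2: 0.139129×0.468248 + 0.467742×0.139876 = 0.130573
  M+4: 0.139129×0.391876 + 0.467742×0.468248 + 0.393129×0.139876 = 0.328530
  M+6: 0.467742×0.391876 + 0.393129×0.468248 = 0.367379
  M+8: 0.393129×0.391876 = 0.154058
Scale to base peak (0.367379) = 100: 5.30 : 35.54 : 89.43 : 100.00 : 41.93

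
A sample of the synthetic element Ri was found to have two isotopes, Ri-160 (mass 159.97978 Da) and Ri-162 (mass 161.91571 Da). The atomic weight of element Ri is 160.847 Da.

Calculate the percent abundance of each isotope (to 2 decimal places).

Ri-160: 55.20%, Ri-162: 44.80%

Let x be the fractional abundance of Ri-160; then Ri-162 has abundance 1 − x.
159.97978·x + 161.91571·(1 − x) = 160.847
(159.97978 − 161.91571)·x = 160.847 − 161.91571
x = -1.06871 / -1.93593 = 0.55204 → 55.20% Ri-160, 44.80% Ri-162.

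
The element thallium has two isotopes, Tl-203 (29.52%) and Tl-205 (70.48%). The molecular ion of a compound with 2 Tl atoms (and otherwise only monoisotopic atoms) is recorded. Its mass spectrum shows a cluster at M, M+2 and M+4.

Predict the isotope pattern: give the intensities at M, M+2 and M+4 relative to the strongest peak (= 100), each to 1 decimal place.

17.5 : 83.8 : 100.0

The 2 Tl atoms are independent, so intensities follow the terms of (0.2952 + 0.7048)^2.
P(M) = 0.2952^2 = 0.087143
P(M+2) = 2 × 0.2952^1 × 0.7048^1 = 0.416114
P(M+4) = 0.7048^2 = 0.496743
The M+4 peak is largest (0.496743); scaling to 100 gives 17.5 : 83.8 : 100.0.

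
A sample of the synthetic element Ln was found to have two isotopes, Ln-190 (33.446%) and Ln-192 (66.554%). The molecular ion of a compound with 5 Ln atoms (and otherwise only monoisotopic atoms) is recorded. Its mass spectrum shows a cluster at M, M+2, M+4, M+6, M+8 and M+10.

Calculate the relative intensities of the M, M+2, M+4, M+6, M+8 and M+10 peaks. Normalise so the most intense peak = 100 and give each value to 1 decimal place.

1.3 : 12.6 : 50.3 : 100.0 : 99.5 : 39.6

Each Ln atom is independently Ln-190 (p = 0.33446) or Ln-192 (q = 0.66554); the cluster is the binomial expansion (p + q)^5.
P(M) = 0.33446^5 = 0.004185
P(M+2) = 5 × 0.33446^4 × 0.66554^1 = 0.041641
P(M+4) = 10 × 0.33446^3 × 0.66554^2 = 0.165722
P(M+6) = 10 × 0.33446^2 × 0.66554^3 = 0.329770
P(M+8) = 5 × 0.33446^1 × 0.66554^4 = 0.328103
P(M+10) = 0.66554^5 = 0.130578
The M+6 peak is largest (0.329770); scaling to 100 gives 1.3 : 12.6 : 50.3 : 100.0 : 99.5 : 39.6.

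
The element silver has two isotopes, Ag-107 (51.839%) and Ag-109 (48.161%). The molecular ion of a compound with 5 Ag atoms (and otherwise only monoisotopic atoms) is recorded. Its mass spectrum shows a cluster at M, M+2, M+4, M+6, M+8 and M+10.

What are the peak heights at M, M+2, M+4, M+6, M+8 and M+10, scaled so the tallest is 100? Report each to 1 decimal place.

11.6 : 53.8 : 100.0 : 92.9 : 43.2 : 8.0

The 5 Ag atoms are independent, so intensities follow the terms of (0.51839 + 0.48161)^5.
P(M) = 0.51839^5 = 0.037435
P(M+2) = 5 × 0.51839^4 × 0.48161^1 = 0.173897
P(M+4) = 10 × 0.51839^3 × 0.48161^2 = 0.323118
P(M+6) = 10 × 0.51839^2 × 0.48161^3 = 0.300192
P(M+8) = 5 × 0.51839^1 × 0.48161^4 = 0.139447
P(M+10) = 0.48161^5 = 0.025911
The M+4 peak is largest (0.323118); scaling to 100 gives 11.6 : 53.8 : 100.0 : 92.9 : 43.2 : 8.0.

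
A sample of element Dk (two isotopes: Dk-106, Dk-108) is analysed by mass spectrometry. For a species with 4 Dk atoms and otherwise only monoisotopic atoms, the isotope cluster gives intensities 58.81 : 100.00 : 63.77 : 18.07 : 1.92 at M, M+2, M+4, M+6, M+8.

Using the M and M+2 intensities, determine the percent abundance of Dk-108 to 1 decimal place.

29.8%

Let p = fractional abundance of Dk-106. I(M+2)/I(M) = [C(4,1)·p^3·(1−p)] / p^4 = 4·(1−p)/p = 100.00/58.81 = 1.7004
(1−p)/p = 1.7004/4 = 0.4251  ⇒  p = 1/(1 + 0.4251) = 0.7017
Dk-106: 70.2%, Dk-108: 29.8%.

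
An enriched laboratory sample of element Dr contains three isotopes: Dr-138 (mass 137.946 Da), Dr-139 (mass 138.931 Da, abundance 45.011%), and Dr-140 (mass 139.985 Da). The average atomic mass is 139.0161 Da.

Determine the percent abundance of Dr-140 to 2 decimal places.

The remaining 54.989% is split between Dr-138 (fraction x) and Dr-140 (fraction 0.54989 − x).
Substituting: 137.946x + 139.985(0.54989 − x) = 76.48186759
(137.946 − 139.985)x = -0.49448406  ⇒  x = 0.24251, y = 0.30738
Dr-138: 24.25%, Dr-140: 30.74%.

30.74%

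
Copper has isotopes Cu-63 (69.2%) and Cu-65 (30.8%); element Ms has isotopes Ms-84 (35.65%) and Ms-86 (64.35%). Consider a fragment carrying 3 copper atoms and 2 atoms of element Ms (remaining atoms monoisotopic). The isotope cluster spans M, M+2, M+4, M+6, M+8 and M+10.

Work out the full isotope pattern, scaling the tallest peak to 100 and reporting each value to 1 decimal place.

Copper pattern (n=3): 0.33137389 : 0.44247034 : 0.19693766 : 0.02921811
Element Ms pattern (n=2): 0.12709225 : 0.4588155 : 0.41409225
Convolve the two distributions (both contribute in 2-u steps):
  M: 0.33137389×0.12709225 = 0.042115
  M+2: 0.33137389×0.4588155 + 0.44247034×0.12709225 = 0.208274
  M+4: 0.33137389×0.41409225 + 0.44247034×0.4588155 + 0.19693766×0.12709225 = 0.365261
  M+6: 0.44247034×0.41409225 + 0.19693766×0.4588155 + 0.02921811×0.12709225 = 0.277295
  M+8: 0.19693766×0.41409225 + 0.02921811×0.4588155 = 0.094956
  M+10: 0.02921811×0.41409225 = 0.012099
Scale to base peak (0.365261) = 100: 11.5 : 57.0 : 100.0 : 75.9 : 26.0 : 3.3

11.5 : 57.0 : 100.0 : 75.9 : 26.0 : 3.3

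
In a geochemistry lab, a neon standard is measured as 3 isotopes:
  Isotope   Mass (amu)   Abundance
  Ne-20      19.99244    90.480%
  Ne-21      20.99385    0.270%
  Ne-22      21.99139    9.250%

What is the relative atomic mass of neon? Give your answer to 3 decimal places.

20.180 amu

Ar = Σ fᵢ·mᵢ = 0.90480 × 19.99244 + 0.00270 × 20.99385 + 0.09250 × 21.99139
= 18.089160 + 0.056683 + 2.034204 = 20.180047 amu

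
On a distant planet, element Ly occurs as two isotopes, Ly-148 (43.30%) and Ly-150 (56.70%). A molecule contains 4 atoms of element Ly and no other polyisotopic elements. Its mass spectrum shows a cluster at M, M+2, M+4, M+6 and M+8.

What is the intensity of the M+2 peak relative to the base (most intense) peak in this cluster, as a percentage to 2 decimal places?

Term probabilities: M 0.0352, M+2 0.1841, M+4 0.3617, M+6 0.3157, M+8 0.1034. Base peak = M+4.
P(M+4) = C(4,2) × 0.4330^2 × 0.5670^2 = 6 × 0.187489 × 0.321489 = 0.361654 (base)
P(M+2) = C(4,1) × 0.4330^3 × 0.5670^1 = 4 × 0.08118274 × 0.5670 = 0.184122
Relative intensity = 0.184122 / 0.361654 × 100 = 50.91

50.91%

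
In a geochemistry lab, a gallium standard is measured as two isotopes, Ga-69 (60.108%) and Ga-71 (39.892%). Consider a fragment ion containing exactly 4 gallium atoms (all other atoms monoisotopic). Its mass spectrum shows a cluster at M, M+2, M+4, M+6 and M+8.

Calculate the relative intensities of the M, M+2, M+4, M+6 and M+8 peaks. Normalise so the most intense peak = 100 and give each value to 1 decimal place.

37.7 : 100.0 : 99.6 : 44.0 : 7.3

Expanding (0.60108 + 0.39892)^4:
P(M) = 0.60108^4 = 0.130536
P(M+2) = 4 × 0.60108^3 × 0.39892^1 = 0.346531
P(M+4) = 6 × 0.60108^2 × 0.39892^2 = 0.344975
P(M+6) = 4 × 0.60108^1 × 0.39892^3 = 0.152633
P(M+8) = 0.39892^4 = 0.025325
The M+2 peak is largest (0.346531); scaling to 100 gives 37.7 : 100.0 : 99.6 : 44.0 : 7.3.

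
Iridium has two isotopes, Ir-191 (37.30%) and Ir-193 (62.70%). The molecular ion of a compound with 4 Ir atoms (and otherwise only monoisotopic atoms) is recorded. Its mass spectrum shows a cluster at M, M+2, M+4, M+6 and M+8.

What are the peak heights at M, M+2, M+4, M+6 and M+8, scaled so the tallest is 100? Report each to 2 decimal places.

The 4 Ir atoms are independent, so intensities follow the terms of (0.3730 + 0.6270)^4.
P(M) = 0.3730^4 = 0.019357
P(M+2) = 4 × 0.3730^3 × 0.6270^1 = 0.130153
P(M+4) = 6 × 0.3730^2 × 0.6270^2 = 0.328174
P(M+6) = 4 × 0.3730^1 × 0.6270^3 = 0.367766
P(M+8) = 0.6270^4 = 0.154550
The M+6 peak is largest (0.367766); scaling to 100 gives 5.26 : 35.39 : 89.23 : 100.00 : 42.02.

5.26 : 35.39 : 89.23 : 100.00 : 42.02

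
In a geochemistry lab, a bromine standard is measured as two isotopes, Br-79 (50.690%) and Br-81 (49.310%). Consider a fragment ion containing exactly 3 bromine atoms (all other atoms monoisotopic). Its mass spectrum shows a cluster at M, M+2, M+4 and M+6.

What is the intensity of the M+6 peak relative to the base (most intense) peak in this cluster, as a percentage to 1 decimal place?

Term probabilities: M 0.1302, M+2 0.3801, M+4 0.3698, M+6 0.1199. Base peak = M+2.
P(M+2) = C(3,1) × 0.50690^2 × 0.49310^1 = 3 × 0.25694761 × 0.4931 = 0.380103 (base)
P(M+6) = C(3,3) × 0.50690^0 × 0.49310^3 = 1 × 1.0000 × 0.11989609 = 0.119896
Relative intensity = 0.119896 / 0.380103 × 100 = 31.5

31.5%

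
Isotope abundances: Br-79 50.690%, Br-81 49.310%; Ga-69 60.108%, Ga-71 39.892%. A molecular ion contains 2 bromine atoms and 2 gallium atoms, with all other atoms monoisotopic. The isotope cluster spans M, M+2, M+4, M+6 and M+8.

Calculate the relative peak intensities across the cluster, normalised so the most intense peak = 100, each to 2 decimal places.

Bromine pattern (n=2): 0.25694761 : 0.49990478 : 0.24314761
Gallium pattern (n=2): 0.36129717 : 0.47956567 : 0.15913717
Convolve the two distributions (both contribute in 2-u steps):
  M: 0.25694761×0.36129717 = 0.092834
  M+2: 0.25694761×0.47956567 + 0.49990478×0.36129717 = 0.303837
  M+4: 0.25694761×0.15913717 + 0.49990478×0.47956567 + 0.24314761×0.36129717 = 0.368476
  M+6: 0.49990478×0.15913717 + 0.24314761×0.47956567 = 0.196159
  M+8: 0.24314761×0.15913717 = 0.038694
Scale to base peak (0.368476) = 100: 25.19 : 82.46 : 100.00 : 53.24 : 10.50

25.19 : 82.46 : 100.00 : 53.24 : 10.50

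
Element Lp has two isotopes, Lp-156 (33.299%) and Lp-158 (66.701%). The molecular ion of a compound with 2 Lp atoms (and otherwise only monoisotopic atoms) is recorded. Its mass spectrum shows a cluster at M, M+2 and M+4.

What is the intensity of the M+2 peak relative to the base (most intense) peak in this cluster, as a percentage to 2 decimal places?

99.85%

Binomial terms of (0.33299 + 0.66701)^2: M 0.1109, M+2 0.4442, M+4 0.4449 → M+4 is the base peak.
P(M+4) = C(2,2) × 0.33299^0 × 0.66701^2 = 1 × 1.0000 × 0.44490234 = 0.444902 (base)
P(M+2) = C(2,1) × 0.33299^1 × 0.66701^1 = 2 × 0.33299 × 0.66701 = 0.444215
Relative intensity = 0.444215 / 0.444902 × 100 = 99.85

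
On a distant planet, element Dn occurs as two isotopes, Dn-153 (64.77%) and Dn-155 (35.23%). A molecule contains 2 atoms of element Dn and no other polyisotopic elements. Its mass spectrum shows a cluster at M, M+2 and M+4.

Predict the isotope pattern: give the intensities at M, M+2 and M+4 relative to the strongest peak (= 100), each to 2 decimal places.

Expanding (0.6477 + 0.3523)^2:
P(M) = 0.6477^2 = 0.419515
P(M+2) = 2 × 0.6477^1 × 0.3523^1 = 0.456369
P(M+4) = 0.3523^2 = 0.124115
The M+2 peak is largest (0.456369); scaling to 100 gives 91.92 : 100.00 : 27.20.

91.92 : 100.00 : 27.20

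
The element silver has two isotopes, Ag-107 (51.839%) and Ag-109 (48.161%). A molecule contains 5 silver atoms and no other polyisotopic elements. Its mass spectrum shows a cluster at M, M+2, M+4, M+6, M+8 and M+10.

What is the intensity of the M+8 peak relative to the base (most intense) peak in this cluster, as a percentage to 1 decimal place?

Binomial terms of (0.51839 + 0.48161)^5: M 0.0374, M+2 0.1739, M+4 0.3231, M+6 0.3002, M+8 0.1394, M+10 0.0259 → M+4 is the base peak.
P(M+4) = C(5,2) × 0.51839^3 × 0.48161^2 = 10 × 0.13930601 × 0.23194819 = 0.323118 (base)
P(M+8) = C(5,4) × 0.51839^1 × 0.48161^4 = 5 × 0.51839 × 0.05379996 = 0.139447
Relative intensity = 0.139447 / 0.323118 × 100 = 43.2

43.2%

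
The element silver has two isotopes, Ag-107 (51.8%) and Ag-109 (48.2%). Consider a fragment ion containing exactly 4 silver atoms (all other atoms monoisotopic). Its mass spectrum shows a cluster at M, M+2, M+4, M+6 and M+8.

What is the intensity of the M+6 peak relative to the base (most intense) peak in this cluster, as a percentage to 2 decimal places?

Term probabilities: M 0.0720, M+2 0.2680, M+4 0.3740, M+6 0.2320, M+8 0.0540. Base peak = M+4.
P(M+4) = C(4,2) × 0.518^2 × 0.482^2 = 6 × 0.268324 × 0.232324 = 0.374029 (base)
P(M+6) = C(4,3) × 0.518^1 × 0.482^3 = 4 × 0.5180 × 0.11198017 = 0.232023
Relative intensity = 0.232023 / 0.374029 × 100 = 62.03

62.03%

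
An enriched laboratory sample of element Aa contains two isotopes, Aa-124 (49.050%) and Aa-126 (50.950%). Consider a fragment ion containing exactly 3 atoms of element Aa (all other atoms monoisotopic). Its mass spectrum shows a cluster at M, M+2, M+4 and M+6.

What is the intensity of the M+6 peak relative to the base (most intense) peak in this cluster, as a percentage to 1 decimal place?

Binomial terms of (0.49050 + 0.50950)^3: M 0.1180, M+2 0.3677, M+4 0.3820, M+6 0.1323 → M+4 is the base peak.
P(M+4) = C(3,2) × 0.49050^1 × 0.50950^2 = 3 × 0.4905 × 0.25959025 = 0.381987 (base)
P(M+6) = C(3,3) × 0.49050^0 × 0.50950^3 = 1 × 1.0000 × 0.13226123 = 0.132261
Relative intensity = 0.132261 / 0.381987 × 100 = 34.6

34.6%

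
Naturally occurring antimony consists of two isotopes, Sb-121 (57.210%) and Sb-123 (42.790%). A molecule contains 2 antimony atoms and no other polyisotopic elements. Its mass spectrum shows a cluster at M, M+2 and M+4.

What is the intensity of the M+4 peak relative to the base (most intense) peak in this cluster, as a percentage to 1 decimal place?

37.4%

Term probabilities: M 0.3273, M+2 0.4896, M+4 0.1831. Base peak = M+2.
P(M+2) = C(2,1) × 0.57210^1 × 0.42790^1 = 2 × 0.5721 × 0.4279 = 0.489603 (base)
P(M+4) = C(2,2) × 0.57210^0 × 0.42790^2 = 1 × 1.0000 × 0.18309841 = 0.183098
Relative intensity = 0.183098 / 0.489603 × 100 = 37.4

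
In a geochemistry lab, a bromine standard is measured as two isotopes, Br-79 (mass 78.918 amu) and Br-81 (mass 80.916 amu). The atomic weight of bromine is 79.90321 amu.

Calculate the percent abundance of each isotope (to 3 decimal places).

Br-79: 50.690%, Br-81: 49.310%

Let x be the fractional abundance of Br-79; then Br-81 has abundance 1 − x.
78.918·x + 80.916·(1 − x) = 79.90321
(78.918 − 80.916)·x = 79.90321 − 80.916
x = -1.01279 / -1.998 = 0.50690 → 50.690% Br-79, 49.310% Br-81.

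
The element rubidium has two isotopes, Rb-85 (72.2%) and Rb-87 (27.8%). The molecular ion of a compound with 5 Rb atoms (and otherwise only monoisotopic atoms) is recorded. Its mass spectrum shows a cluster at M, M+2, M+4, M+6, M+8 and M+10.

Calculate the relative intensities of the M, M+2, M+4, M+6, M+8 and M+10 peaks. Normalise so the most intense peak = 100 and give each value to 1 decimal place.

The 5 Rb atoms are independent, so intensities follow the terms of (0.722 + 0.278)^5.
P(M) = 0.722^5 = 0.196194
P(M+2) = 5 × 0.722^4 × 0.278^1 = 0.377714
P(M+4) = 10 × 0.722^3 × 0.278^2 = 0.290872
P(M+6) = 10 × 0.722^2 × 0.278^3 = 0.111998
P(M+8) = 5 × 0.722^1 × 0.278^4 = 0.021562
P(M+10) = 0.278^5 = 0.001660
The M+2 peak is largest (0.377714); scaling to 100 gives 51.9 : 100.0 : 77.0 : 29.7 : 5.7 : 0.4.

51.9 : 100.0 : 77.0 : 29.7 : 5.7 : 0.4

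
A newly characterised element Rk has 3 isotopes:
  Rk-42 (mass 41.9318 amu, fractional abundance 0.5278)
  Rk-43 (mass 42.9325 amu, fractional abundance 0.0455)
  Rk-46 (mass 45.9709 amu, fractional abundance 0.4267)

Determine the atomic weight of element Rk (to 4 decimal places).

Average mass = Σ (abundance × isotope mass) = 0.5278 × 41.9318 + 0.0455 × 42.9325 + 0.4267 × 45.9709
= 22.13160 + 1.95343 + 19.61578 = 43.70081 amu

43.7008 amu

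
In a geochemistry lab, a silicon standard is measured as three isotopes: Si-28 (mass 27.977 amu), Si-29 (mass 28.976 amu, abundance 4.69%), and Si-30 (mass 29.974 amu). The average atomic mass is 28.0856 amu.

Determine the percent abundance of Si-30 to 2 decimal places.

Let x and y be the fractions of Si-28 and Si-30. Then x + y = 1 − 0.0469 = 0.9531 and 27.977x + 29.974y = 28.0856 − 0.0469×28.976 = 26.7266256.
Substituting: 27.977x + 29.974(0.9531 − x) = 26.7266256
(27.977 − 29.974)x = -1.8415938  ⇒  x = 0.92218, y = 0.03092
Si-28: 92.22%, Si-30: 3.09%.

3.09%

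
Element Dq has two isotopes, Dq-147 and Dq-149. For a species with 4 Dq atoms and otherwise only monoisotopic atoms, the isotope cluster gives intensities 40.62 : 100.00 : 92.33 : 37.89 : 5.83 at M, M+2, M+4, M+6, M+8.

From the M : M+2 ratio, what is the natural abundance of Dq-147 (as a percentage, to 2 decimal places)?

Let p = fractional abundance of Dq-147. I(M+2)/I(M) = [C(4,1)·p^3·(1−p)] / p^4 = 4·(1−p)/p = 100.00/40.62 = 2.4618
(1−p)/p = 2.4618/4 = 0.6155  ⇒  p = 1/(1 + 0.6155) = 0.6190
Dq-147: 61.90%, Dq-149: 38.10%.

61.90%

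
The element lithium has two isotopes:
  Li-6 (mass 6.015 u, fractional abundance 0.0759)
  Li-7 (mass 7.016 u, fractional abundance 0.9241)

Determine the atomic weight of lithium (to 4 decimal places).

6.9400 u

The abundance-weighted mean is 0.0759 × 6.015 + 0.9241 × 7.016
= 0.45654 + 6.48349 = 6.94003 u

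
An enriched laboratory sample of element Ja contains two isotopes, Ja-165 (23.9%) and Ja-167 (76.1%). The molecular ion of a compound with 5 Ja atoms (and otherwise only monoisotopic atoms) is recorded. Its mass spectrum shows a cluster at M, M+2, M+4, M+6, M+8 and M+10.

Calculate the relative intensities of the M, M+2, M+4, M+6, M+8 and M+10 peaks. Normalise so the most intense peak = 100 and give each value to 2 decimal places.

Each Ja atom is independently Ja-165 (p = 0.239) or Ja-167 (q = 0.761); the cluster is the binomial expansion (p + q)^5.
P(M) = 0.239^5 = 0.000780
P(M+2) = 5 × 0.239^4 × 0.761^1 = 0.012415
P(M+4) = 10 × 0.239^3 × 0.761^2 = 0.079061
P(M+6) = 10 × 0.239^2 × 0.761^3 = 0.251739
P(M+8) = 5 × 0.239^1 × 0.761^4 = 0.400780
P(M+10) = 0.761^5 = 0.255225
The M+8 peak is largest (0.400780); scaling to 100 gives 0.19 : 3.10 : 19.73 : 62.81 : 100.00 : 63.68.

0.19 : 3.10 : 19.73 : 62.81 : 100.00 : 63.68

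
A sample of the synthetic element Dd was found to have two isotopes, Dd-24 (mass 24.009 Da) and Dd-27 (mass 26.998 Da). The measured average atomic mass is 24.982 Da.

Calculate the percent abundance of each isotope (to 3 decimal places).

With x = fraction of Dd-24 (so Dd-27 is 1 − x):
24.009·x + 26.998·(1 − x) = 24.982
(24.009 − 26.998)·x = 24.982 − 26.998
x = -2.016 / -2.989 = 0.67447 → 67.447% Dd-24, 32.553% Dd-27.

Dd-24: 67.447%, Dd-27: 32.553%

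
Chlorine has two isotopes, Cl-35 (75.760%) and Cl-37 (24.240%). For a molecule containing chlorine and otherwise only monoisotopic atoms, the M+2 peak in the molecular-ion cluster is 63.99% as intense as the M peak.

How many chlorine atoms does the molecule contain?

The M+2/M ratio from n Cl atoms is n · q/p = n · 0.24240/0.75760.
n = 0.6399 × 0.75760/0.24240 = 2.00 ≈ 2

2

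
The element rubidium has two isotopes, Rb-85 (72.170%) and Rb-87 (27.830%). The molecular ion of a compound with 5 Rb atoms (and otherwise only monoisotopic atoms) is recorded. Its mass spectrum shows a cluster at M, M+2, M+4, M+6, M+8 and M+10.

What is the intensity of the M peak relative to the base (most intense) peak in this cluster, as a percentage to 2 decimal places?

51.86%

Term probabilities: M 0.1958, M+2 0.3775, M+4 0.2911, M+6 0.1123, M+8 0.0216, M+10 0.0017. Base peak = M+2.
P(M+2) = C(5,1) × 0.72170^4 × 0.27830^1 = 5 × 0.27128565 × 0.2783 = 0.377494 (base)
P(M) = C(5,0) × 0.72170^5 × 0.27830^0 = 1 × 0.19578685 × 1.0000 = 0.195787
Relative intensity = 0.195787 / 0.377494 × 100 = 51.86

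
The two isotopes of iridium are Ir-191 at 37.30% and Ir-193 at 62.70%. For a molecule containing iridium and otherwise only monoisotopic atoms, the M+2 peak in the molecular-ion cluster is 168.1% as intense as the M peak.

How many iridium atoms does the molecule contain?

With n Ir atoms, P(M+2)/P(M) = C(n,1)·p^(n−1)q / p^n = n·q/p = n · 0.6270/0.3730.
n = 1.681 × 0.3730/0.6270 = 1.00 ≈ 1

1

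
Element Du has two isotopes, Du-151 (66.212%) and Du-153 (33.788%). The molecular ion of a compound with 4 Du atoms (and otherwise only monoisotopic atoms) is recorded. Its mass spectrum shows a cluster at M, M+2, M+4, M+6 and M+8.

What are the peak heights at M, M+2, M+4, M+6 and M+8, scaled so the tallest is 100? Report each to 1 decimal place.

49.0 : 100.0 : 76.5 : 26.0 : 3.3

The 4 Du atoms are independent, so intensities follow the terms of (0.66212 + 0.33788)^4.
P(M) = 0.66212^4 = 0.192197
P(M+2) = 4 × 0.66212^3 × 0.33788^1 = 0.392313
P(M+4) = 6 × 0.66212^2 × 0.33788^2 = 0.300296
P(M+6) = 4 × 0.66212^1 × 0.33788^3 = 0.102161
P(M+8) = 0.33788^4 = 0.013033
The M+2 peak is largest (0.392313); scaling to 100 gives 49.0 : 100.0 : 76.5 : 26.0 : 3.3.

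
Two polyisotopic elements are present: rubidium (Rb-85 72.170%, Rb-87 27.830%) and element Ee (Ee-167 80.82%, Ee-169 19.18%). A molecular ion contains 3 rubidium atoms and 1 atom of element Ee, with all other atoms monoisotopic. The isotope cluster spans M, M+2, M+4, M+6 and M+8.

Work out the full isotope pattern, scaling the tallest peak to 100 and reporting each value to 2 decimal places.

Rubidium pattern (n=3): 0.37589809 : 0.43485841 : 0.16768892 : 0.02155458
Element Ee pattern (n=1): 0.8082 : 0.1918
Convolve the two distributions (both contribute in 2-u steps):
  M: 0.37589809×0.8082 = 0.303801
  M+2: 0.37589809×0.1918 + 0.43485841×0.8082 = 0.423550
  M+4: 0.43485841×0.1918 + 0.16768892×0.8082 = 0.218932
  M+6: 0.16768892×0.1918 + 0.02155458×0.8082 = 0.049583
  M+8: 0.02155458×0.1918 = 0.004134
Scale to base peak (0.423550) = 100: 71.73 : 100.00 : 51.69 : 11.71 : 0.98

71.73 : 100.00 : 51.69 : 11.71 : 0.98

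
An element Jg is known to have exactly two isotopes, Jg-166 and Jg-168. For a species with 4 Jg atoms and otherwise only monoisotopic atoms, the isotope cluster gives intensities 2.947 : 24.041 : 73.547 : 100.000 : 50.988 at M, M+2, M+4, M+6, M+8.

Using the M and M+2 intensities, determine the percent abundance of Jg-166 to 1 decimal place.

32.9%

If p is the fraction of Jg that is Jg-166, then I(M+2)/I(M) = [C(4,1)·p^3·(1−p)] / p^4 = 4·(1−p)/p = 24.041/2.947 = 8.1578
(1−p)/p = 8.1578/4 = 2.0394  ⇒  p = 1/(1 + 2.0394) = 0.3290
Jg-166: 32.9%, Jg-168: 67.1%.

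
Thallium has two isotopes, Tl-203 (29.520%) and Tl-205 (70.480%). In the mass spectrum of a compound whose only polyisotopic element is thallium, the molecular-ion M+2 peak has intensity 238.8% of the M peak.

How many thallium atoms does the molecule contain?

1

With n Tl atoms, P(M+2)/P(M) = C(n,1)·p^(n−1)q / p^n = n·q/p = n · 0.70480/0.29520.
n = 2.388 × 0.29520/0.70480 = 1.00 ≈ 1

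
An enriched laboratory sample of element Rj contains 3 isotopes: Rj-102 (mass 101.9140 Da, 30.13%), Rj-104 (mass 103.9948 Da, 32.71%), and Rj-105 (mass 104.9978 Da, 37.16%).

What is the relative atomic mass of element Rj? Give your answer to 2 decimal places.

103.74 Da

Weight each isotope mass by its fractional abundance: 0.3013 × 101.9140 + 0.3271 × 103.9948 + 0.3716 × 104.9978
= 30.70669 + 34.01670 + 39.01718 = 103.74057 Da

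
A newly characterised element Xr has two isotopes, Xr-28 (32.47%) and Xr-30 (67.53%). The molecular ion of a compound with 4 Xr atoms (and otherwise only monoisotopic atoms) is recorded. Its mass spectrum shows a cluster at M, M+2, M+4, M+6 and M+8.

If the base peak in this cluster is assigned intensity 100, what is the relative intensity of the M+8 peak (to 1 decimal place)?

Binomial terms of (0.3247 + 0.6753)^4: M 0.0111, M+2 0.0925, M+4 0.2885, M+6 0.4000, M+8 0.2080 → M+6 is the base peak.
P(M+6) = C(4,3) × 0.3247^1 × 0.6753^3 = 4 × 0.3247 × 0.30795712 = 0.399975 (base)
P(M+8) = C(4,4) × 0.3247^0 × 0.6753^4 = 1 × 1.0000 × 0.20796344 = 0.207963
Relative intensity = 0.207963 / 0.399975 × 100 = 52.0

52.0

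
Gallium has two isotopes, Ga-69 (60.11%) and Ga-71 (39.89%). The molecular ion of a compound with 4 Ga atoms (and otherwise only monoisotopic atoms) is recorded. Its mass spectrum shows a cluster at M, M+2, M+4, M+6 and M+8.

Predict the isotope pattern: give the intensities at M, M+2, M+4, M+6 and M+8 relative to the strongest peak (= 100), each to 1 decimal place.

37.7 : 100.0 : 99.5 : 44.0 : 7.3

The 4 Ga atoms are independent, so intensities follow the terms of (0.6011 + 0.3989)^4.
P(M) = 0.6011^4 = 0.130553
P(M+2) = 4 × 0.6011^3 × 0.3989^1 = 0.346549
P(M+4) = 6 × 0.6011^2 × 0.3989^2 = 0.344963
P(M+6) = 4 × 0.6011^1 × 0.3989^3 = 0.152616
P(M+8) = 0.3989^4 = 0.025320
The M+2 peak is largest (0.346549); scaling to 100 gives 37.7 : 100.0 : 99.5 : 44.0 : 7.3.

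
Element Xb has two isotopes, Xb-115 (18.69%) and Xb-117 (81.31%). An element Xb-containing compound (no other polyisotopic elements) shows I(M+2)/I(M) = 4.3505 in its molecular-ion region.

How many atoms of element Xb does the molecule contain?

1

For n independent Xb atoms, I(M+2)/I(M) = n · (abundance Xb-117) / (abundance Xb-115) = n · 0.8131/0.1869.
n = 4.3505 × 0.1869/0.8131 = 1.00 ≈ 1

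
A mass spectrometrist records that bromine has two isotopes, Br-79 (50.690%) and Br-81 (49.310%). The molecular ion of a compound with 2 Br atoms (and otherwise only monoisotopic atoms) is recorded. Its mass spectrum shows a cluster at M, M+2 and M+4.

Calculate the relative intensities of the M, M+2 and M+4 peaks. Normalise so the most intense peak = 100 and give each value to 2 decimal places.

Expanding (0.50690 + 0.49310)^2:
P(M) = 0.50690^2 = 0.256948
P(M+2) = 2 × 0.50690^1 × 0.49310^1 = 0.499905
P(M+4) = 0.49310^2 = 0.243148
The M+2 peak is largest (0.499905); scaling to 100 gives 51.40 : 100.00 : 48.64.

51.40 : 100.00 : 48.64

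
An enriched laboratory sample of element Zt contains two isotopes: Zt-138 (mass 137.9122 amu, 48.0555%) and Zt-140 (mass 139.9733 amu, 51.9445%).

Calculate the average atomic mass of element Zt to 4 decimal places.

138.9828 amu

Ar = Σ fᵢ·mᵢ = 0.480555 × 137.9122 + 0.519445 × 139.9733
= 66.27440 + 72.70843 = 138.98283 amu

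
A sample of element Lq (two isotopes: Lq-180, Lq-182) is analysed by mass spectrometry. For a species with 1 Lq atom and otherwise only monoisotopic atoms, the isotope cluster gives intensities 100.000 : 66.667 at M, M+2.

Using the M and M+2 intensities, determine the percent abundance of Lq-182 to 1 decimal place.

40.0%

If p is the fraction of Lq that is Lq-180, then I(M+2)/I(M) = [C(1,1)·p^0·(1−p)] / p^1 = 1·(1−p)/p = 66.667/100.000 = 0.6667
(1−p)/p = 0.6667/1 = 0.6667  ⇒  p = 1/(1 + 0.6667) = 0.6000
Lq-180: 60.0%, Lq-182: 40.0%.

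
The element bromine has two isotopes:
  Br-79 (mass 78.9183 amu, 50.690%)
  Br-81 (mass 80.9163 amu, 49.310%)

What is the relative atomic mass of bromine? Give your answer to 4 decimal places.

Weight each isotope mass by its fractional abundance: 0.50690 × 78.9183 + 0.49310 × 80.9163
= 40.00369 + 39.89983 = 79.90352 amu

79.9035 amu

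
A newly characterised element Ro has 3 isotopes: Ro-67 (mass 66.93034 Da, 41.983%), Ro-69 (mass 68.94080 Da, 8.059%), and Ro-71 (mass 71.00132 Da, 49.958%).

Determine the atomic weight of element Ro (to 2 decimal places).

Average mass = Σ (abundance × isotope mass) = 0.41983 × 66.93034 + 0.08059 × 68.94080 + 0.49958 × 71.00132
= 28.099365 + 5.555939 + 35.470839 = 69.126143 Da

69.13 Da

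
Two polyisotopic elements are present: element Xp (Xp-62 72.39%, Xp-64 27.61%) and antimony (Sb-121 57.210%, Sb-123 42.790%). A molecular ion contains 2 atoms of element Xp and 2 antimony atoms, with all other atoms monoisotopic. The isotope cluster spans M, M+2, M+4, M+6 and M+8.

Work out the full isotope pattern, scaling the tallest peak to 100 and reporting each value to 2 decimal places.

44.27 : 100.00 : 81.73 : 28.53 : 3.60

Element Xp pattern (n=2): 0.52403121 : 0.39973758 : 0.07623121
Antimony pattern (n=2): 0.32729841 : 0.48960318 : 0.18309841
Convolve the two distributions (both contribute in 2-u steps):
  M: 0.52403121×0.32729841 = 0.171515
  M+2: 0.52403121×0.48960318 + 0.39973758×0.32729841 = 0.387401
  M+4: 0.52403121×0.18309841 + 0.39973758×0.48960318 + 0.07623121×0.32729841 = 0.316612
  M+6: 0.39973758×0.18309841 + 0.07623121×0.48960318 = 0.110514
  M+8: 0.07623121×0.18309841 = 0.013958
Scale to base peak (0.387401) = 100: 44.27 : 100.00 : 81.73 : 28.53 : 3.60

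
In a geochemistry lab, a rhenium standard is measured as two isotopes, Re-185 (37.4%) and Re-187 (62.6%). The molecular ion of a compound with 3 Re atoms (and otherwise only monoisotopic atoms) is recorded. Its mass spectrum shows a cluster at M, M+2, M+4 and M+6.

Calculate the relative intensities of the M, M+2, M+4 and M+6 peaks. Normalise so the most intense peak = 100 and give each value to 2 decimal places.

11.90 : 59.74 : 100.00 : 55.79

Each Re atom is independently Re-185 (p = 0.374) or Re-187 (q = 0.626); the cluster is the binomial expansion (p + q)^3.
P(M) = 0.374^3 = 0.052314
P(M+2) = 3 × 0.374^2 × 0.626^1 = 0.262687
P(M+4) = 3 × 0.374^1 × 0.626^2 = 0.439685
P(M+6) = 0.626^3 = 0.245314
The M+4 peak is largest (0.439685); scaling to 100 gives 11.90 : 59.74 : 100.00 : 55.79.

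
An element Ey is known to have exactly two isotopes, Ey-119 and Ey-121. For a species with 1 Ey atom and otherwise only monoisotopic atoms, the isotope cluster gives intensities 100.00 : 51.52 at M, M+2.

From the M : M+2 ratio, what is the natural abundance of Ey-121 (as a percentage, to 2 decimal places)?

34.00%

Write p for the Ey-119 fraction. I(M+2)/I(M) = [C(1,1)·p^0·(1−p)] / p^1 = 1·(1−p)/p = 51.52/100.00 = 0.5152
(1−p)/p = 0.5152/1 = 0.5152  ⇒  p = 1/(1 + 0.5152) = 0.6600
Ey-119: 66.00%, Ey-121: 34.00%.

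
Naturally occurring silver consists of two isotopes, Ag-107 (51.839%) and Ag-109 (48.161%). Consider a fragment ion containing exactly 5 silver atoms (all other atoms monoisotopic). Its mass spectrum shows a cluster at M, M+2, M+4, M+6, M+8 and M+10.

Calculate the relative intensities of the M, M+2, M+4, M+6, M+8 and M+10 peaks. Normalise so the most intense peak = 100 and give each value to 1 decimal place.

The 5 Ag atoms are independent, so intensities follow the terms of (0.51839 + 0.48161)^5.
P(M) = 0.51839^5 = 0.037435
P(M+2) = 5 × 0.51839^4 × 0.48161^1 = 0.173897
P(M+4) = 10 × 0.51839^3 × 0.48161^2 = 0.323118
P(M+6) = 10 × 0.51839^2 × 0.48161^3 = 0.300192
P(M+8) = 5 × 0.51839^1 × 0.48161^4 = 0.139447
P(M+10) = 0.48161^5 = 0.025911
The M+4 peak is largest (0.323118); scaling to 100 gives 11.6 : 53.8 : 100.0 : 92.9 : 43.2 : 8.0.

11.6 : 53.8 : 100.0 : 92.9 : 43.2 : 8.0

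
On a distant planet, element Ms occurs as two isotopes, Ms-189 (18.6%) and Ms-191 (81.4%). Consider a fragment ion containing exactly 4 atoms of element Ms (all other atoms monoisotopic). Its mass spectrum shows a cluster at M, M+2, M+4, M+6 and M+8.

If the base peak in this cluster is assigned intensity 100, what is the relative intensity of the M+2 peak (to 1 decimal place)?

4.8

Term probabilities: M 0.0012, M+2 0.0210, M+4 0.1375, M+6 0.4013, M+8 0.4390. Base peak = M+8.
P(M+8) = C(4,4) × 0.186^0 × 0.814^4 = 1 × 1.0000 × 0.43903346 = 0.439033 (base)
P(M+2) = C(4,1) × 0.186^3 × 0.814^1 = 4 × 0.00643486 × 0.8140 = 0.020952
Relative intensity = 0.020952 / 0.439033 × 100 = 4.8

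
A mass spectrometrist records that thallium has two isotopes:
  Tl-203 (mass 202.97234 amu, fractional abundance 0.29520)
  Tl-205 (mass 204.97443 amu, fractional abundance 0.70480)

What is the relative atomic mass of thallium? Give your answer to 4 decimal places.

204.3834 amu

Ar = Σ fᵢ·mᵢ = 0.29520 × 202.97234 + 0.70480 × 204.97443
= 59.917435 + 144.465978 = 204.383413 amu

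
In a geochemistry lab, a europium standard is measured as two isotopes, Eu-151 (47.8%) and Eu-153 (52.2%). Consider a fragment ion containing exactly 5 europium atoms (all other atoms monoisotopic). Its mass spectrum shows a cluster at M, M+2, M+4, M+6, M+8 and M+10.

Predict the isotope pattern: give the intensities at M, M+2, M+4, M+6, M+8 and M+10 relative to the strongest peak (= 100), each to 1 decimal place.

The 5 Eu atoms are independent, so intensities follow the terms of (0.478 + 0.522)^5.
P(M) = 0.478^5 = 0.024954
P(M+2) = 5 × 0.478^4 × 0.522^1 = 0.136255
P(M+4) = 10 × 0.478^3 × 0.522^2 = 0.297594
P(M+6) = 10 × 0.478^2 × 0.522^3 = 0.324988
P(M+8) = 5 × 0.478^1 × 0.522^4 = 0.177452
P(M+10) = 0.522^5 = 0.038757
The M+6 peak is largest (0.324988); scaling to 100 gives 7.7 : 41.9 : 91.6 : 100.0 : 54.6 : 11.9.

7.7 : 41.9 : 91.6 : 100.0 : 54.6 : 11.9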